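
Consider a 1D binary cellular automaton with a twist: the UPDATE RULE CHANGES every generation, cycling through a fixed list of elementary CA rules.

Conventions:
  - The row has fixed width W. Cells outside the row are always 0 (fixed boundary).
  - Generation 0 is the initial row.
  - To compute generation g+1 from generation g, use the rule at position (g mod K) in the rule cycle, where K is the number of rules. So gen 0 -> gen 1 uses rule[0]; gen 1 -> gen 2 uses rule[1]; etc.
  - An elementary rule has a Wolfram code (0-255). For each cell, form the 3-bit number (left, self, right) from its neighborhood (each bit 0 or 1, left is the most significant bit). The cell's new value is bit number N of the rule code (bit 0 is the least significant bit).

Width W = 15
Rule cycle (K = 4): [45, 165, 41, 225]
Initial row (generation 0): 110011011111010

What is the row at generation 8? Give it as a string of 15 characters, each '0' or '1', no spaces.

Answer: 010101011110001

Derivation:
Gen 0: 110011011111010
Gen 1 (rule 45): 100010110000110
Gen 2 (rule 165): 101011000110000
Gen 3 (rule 41): 010110010100111
Gen 4 (rule 225): 001010001000011
Gen 5 (rule 45): 101110101011010
Gen 6 (rule 165): 110101111100110
Gen 7 (rule 41): 101011000000100
Gen 8 (rule 225): 010101011110001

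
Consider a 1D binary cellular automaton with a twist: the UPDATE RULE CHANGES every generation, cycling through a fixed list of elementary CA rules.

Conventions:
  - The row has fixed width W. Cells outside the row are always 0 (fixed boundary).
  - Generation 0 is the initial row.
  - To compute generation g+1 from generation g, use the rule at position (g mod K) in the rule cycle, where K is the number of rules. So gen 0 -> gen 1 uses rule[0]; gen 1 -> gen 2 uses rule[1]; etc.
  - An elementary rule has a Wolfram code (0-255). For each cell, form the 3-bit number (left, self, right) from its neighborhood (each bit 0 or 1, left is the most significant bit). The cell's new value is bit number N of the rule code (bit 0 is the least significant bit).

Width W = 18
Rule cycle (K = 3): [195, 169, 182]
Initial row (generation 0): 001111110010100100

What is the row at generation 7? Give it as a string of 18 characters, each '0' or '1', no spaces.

Answer: 111011000101100010

Derivation:
Gen 0: 001111110010100100
Gen 1 (rule 195): 110111110100001001
Gen 2 (rule 169): 101111101001100000
Gen 3 (rule 182): 110111011110010000
Gen 4 (rule 195): 010011001110100111
Gen 5 (rule 169): 000010001101000110
Gen 6 (rule 182): 000111010011101001
Gen 7 (rule 195): 111011000101100010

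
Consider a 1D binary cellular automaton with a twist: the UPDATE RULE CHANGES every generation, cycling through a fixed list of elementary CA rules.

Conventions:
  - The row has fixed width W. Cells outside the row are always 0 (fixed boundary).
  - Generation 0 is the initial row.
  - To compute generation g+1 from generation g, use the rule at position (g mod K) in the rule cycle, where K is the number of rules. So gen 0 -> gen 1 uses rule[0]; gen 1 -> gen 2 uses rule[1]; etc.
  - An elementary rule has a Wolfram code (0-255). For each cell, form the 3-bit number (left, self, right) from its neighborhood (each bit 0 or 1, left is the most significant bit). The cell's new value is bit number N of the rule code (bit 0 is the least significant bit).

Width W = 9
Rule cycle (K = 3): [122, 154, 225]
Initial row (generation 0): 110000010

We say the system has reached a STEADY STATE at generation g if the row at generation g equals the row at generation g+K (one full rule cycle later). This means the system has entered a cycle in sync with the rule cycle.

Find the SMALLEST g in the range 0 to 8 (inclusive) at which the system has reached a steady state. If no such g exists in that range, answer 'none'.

Answer: 4

Derivation:
Gen 0: 110000010
Gen 1 (rule 122): 111000101
Gen 2 (rule 154): 110101000
Gen 3 (rule 225): 011010011
Gen 4 (rule 122): 111101111
Gen 5 (rule 154): 111001110
Gen 6 (rule 225): 011000110
Gen 7 (rule 122): 111101111
Gen 8 (rule 154): 111001110
Gen 9 (rule 225): 011000110
Gen 10 (rule 122): 111101111
Gen 11 (rule 154): 111001110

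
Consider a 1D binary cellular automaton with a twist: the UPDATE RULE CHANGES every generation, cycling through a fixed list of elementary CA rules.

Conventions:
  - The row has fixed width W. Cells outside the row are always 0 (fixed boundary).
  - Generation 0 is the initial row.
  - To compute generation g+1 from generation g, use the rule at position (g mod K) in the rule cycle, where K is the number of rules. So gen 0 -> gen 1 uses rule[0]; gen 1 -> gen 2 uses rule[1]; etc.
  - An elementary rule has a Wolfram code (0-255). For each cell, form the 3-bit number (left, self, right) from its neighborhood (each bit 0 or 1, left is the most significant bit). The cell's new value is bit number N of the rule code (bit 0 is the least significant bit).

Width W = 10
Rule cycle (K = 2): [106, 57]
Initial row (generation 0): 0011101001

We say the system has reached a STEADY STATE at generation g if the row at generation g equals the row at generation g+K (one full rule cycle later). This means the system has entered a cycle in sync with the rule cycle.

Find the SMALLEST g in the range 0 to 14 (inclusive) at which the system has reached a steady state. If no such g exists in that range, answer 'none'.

Answer: 6

Derivation:
Gen 0: 0011101001
Gen 1 (rule 106): 0110110010
Gen 2 (rule 57): 0101101001
Gen 3 (rule 106): 1011110010
Gen 4 (rule 57): 0110001001
Gen 5 (rule 106): 1110010010
Gen 6 (rule 57): 1001001001
Gen 7 (rule 106): 0010010010
Gen 8 (rule 57): 1001001001
Gen 9 (rule 106): 0010010010
Gen 10 (rule 57): 1001001001
Gen 11 (rule 106): 0010010010
Gen 12 (rule 57): 1001001001
Gen 13 (rule 106): 0010010010
Gen 14 (rule 57): 1001001001
Gen 15 (rule 106): 0010010010
Gen 16 (rule 57): 1001001001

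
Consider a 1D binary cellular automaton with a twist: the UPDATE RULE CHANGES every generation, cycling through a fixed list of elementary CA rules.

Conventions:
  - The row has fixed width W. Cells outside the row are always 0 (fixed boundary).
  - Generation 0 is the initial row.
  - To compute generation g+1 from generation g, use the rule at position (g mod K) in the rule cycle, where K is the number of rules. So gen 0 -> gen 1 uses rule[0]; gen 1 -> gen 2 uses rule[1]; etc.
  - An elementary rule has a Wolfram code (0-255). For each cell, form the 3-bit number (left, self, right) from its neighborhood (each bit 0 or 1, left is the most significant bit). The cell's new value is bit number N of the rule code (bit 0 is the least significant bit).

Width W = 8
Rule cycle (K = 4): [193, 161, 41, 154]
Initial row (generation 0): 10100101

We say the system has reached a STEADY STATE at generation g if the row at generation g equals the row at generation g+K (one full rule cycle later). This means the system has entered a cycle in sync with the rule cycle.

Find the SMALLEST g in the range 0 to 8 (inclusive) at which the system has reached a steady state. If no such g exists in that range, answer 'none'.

Answer: none

Derivation:
Gen 0: 10100101
Gen 1 (rule 193): 00000000
Gen 2 (rule 161): 11111111
Gen 3 (rule 41): 10000000
Gen 4 (rule 154): 01000000
Gen 5 (rule 193): 00011111
Gen 6 (rule 161): 11001110
Gen 7 (rule 41): 10001000
Gen 8 (rule 154): 01010100
Gen 9 (rule 193): 00000001
Gen 10 (rule 161): 11111100
Gen 11 (rule 41): 10000001
Gen 12 (rule 154): 01000010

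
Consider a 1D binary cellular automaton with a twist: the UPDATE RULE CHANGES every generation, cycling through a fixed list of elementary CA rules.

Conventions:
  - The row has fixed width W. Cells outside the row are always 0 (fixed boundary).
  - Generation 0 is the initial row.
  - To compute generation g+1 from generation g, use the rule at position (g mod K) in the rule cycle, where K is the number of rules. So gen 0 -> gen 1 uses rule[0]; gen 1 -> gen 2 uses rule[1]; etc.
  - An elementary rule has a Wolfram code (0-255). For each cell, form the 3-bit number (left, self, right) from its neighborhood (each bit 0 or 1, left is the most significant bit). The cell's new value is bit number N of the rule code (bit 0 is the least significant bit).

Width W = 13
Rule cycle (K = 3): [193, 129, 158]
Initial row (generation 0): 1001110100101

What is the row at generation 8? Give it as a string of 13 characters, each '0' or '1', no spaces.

Gen 0: 1001110100101
Gen 1 (rule 193): 0000110000000
Gen 2 (rule 129): 1110000111111
Gen 3 (rule 158): 1101001111110
Gen 4 (rule 193): 0100000111110
Gen 5 (rule 129): 0001110011100
Gen 6 (rule 158): 0011101111010
Gen 7 (rule 193): 1001100111000
Gen 8 (rule 129): 0000000010011

Answer: 0000000010011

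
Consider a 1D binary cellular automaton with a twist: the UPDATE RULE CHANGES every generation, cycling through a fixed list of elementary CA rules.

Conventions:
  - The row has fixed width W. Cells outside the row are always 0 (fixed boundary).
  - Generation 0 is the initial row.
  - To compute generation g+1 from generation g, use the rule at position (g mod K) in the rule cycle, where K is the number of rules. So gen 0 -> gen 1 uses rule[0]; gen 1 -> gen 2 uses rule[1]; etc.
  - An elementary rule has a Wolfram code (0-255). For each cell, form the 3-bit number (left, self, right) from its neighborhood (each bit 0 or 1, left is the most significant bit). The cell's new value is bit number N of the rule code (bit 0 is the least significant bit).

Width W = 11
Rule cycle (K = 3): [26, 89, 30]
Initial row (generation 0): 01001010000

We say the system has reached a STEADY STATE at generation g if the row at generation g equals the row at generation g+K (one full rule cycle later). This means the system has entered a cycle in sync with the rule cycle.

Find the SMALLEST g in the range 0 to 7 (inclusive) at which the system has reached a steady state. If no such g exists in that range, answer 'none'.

Gen 0: 01001010000
Gen 1 (rule 26): 10110001000
Gen 2 (rule 89): 00111100111
Gen 3 (rule 30): 01100011100
Gen 4 (rule 26): 11010110010
Gen 5 (rule 89): 11000111001
Gen 6 (rule 30): 10101100111
Gen 7 (rule 26): 00001011100
Gen 8 (rule 89): 11100010111
Gen 9 (rule 30): 10010110100
Gen 10 (rule 26): 01100100010

Answer: none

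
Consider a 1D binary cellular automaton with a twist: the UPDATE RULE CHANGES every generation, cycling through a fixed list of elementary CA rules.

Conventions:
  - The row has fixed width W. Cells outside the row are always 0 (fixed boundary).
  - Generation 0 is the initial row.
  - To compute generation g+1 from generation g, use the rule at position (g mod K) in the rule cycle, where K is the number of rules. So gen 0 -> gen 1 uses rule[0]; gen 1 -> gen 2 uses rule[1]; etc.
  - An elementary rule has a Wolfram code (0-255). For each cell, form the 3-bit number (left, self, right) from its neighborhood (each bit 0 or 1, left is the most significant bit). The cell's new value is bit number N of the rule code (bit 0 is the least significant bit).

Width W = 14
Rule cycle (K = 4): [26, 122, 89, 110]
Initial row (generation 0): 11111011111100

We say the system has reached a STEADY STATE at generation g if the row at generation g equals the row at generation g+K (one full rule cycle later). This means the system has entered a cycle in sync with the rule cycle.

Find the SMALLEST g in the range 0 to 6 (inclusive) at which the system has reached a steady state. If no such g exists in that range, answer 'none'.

Answer: none

Derivation:
Gen 0: 11111011111100
Gen 1 (rule 26): 10000010000010
Gen 2 (rule 122): 01000101000101
Gen 3 (rule 89): 00110000110000
Gen 4 (rule 110): 01110001110000
Gen 5 (rule 26): 11001011001000
Gen 6 (rule 122): 11110111110100
Gen 7 (rule 89): 10010100010011
Gen 8 (rule 110): 10111100110111
Gen 9 (rule 26): 00100011100100
Gen 10 (rule 122): 01010110111010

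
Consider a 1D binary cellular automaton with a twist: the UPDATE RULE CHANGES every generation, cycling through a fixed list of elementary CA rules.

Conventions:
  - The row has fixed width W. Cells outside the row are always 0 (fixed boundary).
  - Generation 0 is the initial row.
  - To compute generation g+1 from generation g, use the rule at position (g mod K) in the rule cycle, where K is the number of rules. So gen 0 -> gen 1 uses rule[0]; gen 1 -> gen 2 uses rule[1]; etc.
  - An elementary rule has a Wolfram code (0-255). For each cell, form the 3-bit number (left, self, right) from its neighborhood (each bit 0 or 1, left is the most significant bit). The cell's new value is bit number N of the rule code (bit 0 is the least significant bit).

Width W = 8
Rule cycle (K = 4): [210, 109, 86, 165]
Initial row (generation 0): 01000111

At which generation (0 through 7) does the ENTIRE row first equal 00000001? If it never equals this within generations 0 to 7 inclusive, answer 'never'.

Answer: 3

Derivation:
Gen 0: 01000111
Gen 1 (rule 210): 10101011
Gen 2 (rule 109): 11111111
Gen 3 (rule 86): 00000001
Gen 4 (rule 165): 11111101
Gen 5 (rule 210): 01111100
Gen 6 (rule 109): 01000101
Gen 7 (rule 86): 11101101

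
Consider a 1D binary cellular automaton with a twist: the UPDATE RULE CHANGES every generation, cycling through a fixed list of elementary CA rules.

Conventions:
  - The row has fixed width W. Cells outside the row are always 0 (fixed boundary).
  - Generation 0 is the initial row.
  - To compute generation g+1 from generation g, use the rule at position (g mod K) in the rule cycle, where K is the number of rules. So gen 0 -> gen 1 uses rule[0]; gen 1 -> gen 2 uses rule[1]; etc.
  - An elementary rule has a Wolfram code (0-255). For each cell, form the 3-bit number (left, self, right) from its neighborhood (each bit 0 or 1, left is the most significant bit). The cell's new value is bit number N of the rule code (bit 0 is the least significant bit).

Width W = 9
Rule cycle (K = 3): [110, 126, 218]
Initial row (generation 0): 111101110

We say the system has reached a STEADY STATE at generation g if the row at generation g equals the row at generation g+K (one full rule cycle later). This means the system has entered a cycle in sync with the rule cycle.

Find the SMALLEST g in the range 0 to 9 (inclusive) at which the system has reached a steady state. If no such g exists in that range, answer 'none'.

Answer: 2

Derivation:
Gen 0: 111101110
Gen 1 (rule 110): 100111010
Gen 2 (rule 126): 111101111
Gen 3 (rule 218): 111101111
Gen 4 (rule 110): 100111001
Gen 5 (rule 126): 111101111
Gen 6 (rule 218): 111101111
Gen 7 (rule 110): 100111001
Gen 8 (rule 126): 111101111
Gen 9 (rule 218): 111101111
Gen 10 (rule 110): 100111001
Gen 11 (rule 126): 111101111
Gen 12 (rule 218): 111101111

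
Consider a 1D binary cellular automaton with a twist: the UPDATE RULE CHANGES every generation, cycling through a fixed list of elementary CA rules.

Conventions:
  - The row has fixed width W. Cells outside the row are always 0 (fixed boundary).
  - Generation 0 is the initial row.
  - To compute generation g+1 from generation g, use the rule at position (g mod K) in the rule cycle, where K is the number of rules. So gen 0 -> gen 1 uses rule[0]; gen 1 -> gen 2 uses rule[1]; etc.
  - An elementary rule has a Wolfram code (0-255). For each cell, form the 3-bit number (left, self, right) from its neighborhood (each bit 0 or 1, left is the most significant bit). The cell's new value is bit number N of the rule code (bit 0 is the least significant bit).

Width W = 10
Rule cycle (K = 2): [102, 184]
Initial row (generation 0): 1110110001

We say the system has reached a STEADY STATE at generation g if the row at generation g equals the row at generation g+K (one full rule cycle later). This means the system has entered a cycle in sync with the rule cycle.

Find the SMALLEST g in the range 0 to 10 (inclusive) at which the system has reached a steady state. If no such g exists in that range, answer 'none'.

Gen 0: 1110110001
Gen 1 (rule 102): 0011010011
Gen 2 (rule 184): 0010101010
Gen 3 (rule 102): 0111111110
Gen 4 (rule 184): 0111111101
Gen 5 (rule 102): 1000000111
Gen 6 (rule 184): 0100000110
Gen 7 (rule 102): 1100001010
Gen 8 (rule 184): 1010000101
Gen 9 (rule 102): 1110001111
Gen 10 (rule 184): 1101001110
Gen 11 (rule 102): 0111010010
Gen 12 (rule 184): 0110101001

Answer: none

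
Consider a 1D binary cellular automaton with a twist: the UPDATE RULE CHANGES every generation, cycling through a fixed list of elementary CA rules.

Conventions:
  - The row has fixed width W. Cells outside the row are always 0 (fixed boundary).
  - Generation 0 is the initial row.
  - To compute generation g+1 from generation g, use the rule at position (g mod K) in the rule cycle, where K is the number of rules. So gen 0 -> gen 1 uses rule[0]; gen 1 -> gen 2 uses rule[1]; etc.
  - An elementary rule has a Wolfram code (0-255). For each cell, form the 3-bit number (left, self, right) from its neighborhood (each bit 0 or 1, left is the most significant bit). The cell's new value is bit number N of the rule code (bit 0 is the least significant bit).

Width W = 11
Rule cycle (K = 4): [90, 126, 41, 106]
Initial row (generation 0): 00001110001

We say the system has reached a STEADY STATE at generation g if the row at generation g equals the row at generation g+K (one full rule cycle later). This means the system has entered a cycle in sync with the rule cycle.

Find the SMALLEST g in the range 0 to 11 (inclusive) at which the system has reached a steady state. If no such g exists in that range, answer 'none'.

Answer: none

Derivation:
Gen 0: 00001110001
Gen 1 (rule 90): 00011011010
Gen 2 (rule 126): 00111111111
Gen 3 (rule 41): 10100000000
Gen 4 (rule 106): 01000000000
Gen 5 (rule 90): 10100000000
Gen 6 (rule 126): 11110000000
Gen 7 (rule 41): 10000111111
Gen 8 (rule 106): 00001100001
Gen 9 (rule 90): 00011110010
Gen 10 (rule 126): 00110011111
Gen 11 (rule 41): 10100010000
Gen 12 (rule 106): 01000100000
Gen 13 (rule 90): 10101010000
Gen 14 (rule 126): 11111111000
Gen 15 (rule 41): 10000000011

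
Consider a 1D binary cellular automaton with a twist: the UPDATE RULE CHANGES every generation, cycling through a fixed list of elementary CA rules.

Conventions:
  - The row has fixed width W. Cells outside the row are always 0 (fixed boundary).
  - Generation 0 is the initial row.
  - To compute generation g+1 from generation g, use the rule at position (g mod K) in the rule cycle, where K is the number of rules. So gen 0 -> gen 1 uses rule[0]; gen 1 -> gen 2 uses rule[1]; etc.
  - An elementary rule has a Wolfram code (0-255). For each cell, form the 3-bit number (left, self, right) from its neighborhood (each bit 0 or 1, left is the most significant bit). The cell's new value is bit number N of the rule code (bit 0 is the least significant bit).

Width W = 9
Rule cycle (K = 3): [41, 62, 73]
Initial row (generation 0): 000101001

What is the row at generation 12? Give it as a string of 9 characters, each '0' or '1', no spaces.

Gen 0: 000101001
Gen 1 (rule 41): 110010000
Gen 2 (rule 62): 101111000
Gen 3 (rule 73): 001001011
Gen 4 (rule 41): 100000110
Gen 5 (rule 62): 110001101
Gen 6 (rule 73): 110101100
Gen 7 (rule 41): 101011001
Gen 8 (rule 62): 111110111
Gen 9 (rule 73): 100010101
Gen 10 (rule 41): 001001010
Gen 11 (rule 62): 011111111
Gen 12 (rule 73): 010000001

Answer: 010000001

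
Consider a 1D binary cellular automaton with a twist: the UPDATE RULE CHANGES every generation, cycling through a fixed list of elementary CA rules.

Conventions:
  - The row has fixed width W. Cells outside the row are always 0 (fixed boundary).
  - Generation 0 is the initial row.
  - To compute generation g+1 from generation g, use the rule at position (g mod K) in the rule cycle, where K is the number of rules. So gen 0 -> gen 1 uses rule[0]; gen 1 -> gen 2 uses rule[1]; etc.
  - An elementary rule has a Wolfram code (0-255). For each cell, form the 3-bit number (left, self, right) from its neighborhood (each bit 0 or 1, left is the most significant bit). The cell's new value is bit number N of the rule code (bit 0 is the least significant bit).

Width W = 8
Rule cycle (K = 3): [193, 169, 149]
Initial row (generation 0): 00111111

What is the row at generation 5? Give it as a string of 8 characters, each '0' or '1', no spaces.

Gen 0: 00111111
Gen 1 (rule 193): 10011111
Gen 2 (rule 169): 00011110
Gen 3 (rule 149): 11001101
Gen 4 (rule 193): 01000100
Gen 5 (rule 169): 00010001

Answer: 00010001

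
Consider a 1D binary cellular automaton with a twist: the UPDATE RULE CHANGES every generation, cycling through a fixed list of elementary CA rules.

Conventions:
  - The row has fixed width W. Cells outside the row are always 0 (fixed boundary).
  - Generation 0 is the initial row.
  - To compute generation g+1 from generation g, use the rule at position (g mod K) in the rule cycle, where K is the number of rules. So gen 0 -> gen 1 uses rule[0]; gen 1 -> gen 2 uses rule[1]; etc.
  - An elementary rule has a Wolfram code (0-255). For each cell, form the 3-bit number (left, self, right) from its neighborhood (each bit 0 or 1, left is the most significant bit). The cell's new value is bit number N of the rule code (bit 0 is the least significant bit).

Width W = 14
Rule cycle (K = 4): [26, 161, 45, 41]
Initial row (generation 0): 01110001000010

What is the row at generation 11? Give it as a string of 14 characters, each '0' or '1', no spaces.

Gen 0: 01110001000010
Gen 1 (rule 26): 11001010100101
Gen 2 (rule 161): 00000101000010
Gen 3 (rule 45): 11110111011010
Gen 4 (rule 41): 10001100110100
Gen 5 (rule 26): 01011011100010
Gen 6 (rule 161): 00100101001000
Gen 7 (rule 45): 10100111001011
Gen 8 (rule 41): 01000100000110
Gen 9 (rule 26): 10101010001101
Gen 10 (rule 161): 01010100100010
Gen 11 (rule 45): 01111100101010

Answer: 01111100101010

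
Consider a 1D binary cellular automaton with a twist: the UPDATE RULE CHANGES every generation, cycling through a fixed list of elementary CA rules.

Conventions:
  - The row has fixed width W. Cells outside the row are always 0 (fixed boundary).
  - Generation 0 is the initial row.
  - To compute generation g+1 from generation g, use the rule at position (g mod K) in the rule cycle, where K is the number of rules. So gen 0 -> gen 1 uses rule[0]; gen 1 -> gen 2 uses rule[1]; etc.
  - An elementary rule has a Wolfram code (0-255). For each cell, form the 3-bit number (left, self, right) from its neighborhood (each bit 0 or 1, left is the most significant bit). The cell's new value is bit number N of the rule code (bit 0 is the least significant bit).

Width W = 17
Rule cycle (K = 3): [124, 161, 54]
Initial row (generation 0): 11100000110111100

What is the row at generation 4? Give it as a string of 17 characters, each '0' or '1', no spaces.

Answer: 10111101110110000

Derivation:
Gen 0: 11100000110111100
Gen 1 (rule 124): 10110000111100110
Gen 2 (rule 161): 01000110011000000
Gen 3 (rule 54): 11101001100100000
Gen 4 (rule 124): 10111101110110000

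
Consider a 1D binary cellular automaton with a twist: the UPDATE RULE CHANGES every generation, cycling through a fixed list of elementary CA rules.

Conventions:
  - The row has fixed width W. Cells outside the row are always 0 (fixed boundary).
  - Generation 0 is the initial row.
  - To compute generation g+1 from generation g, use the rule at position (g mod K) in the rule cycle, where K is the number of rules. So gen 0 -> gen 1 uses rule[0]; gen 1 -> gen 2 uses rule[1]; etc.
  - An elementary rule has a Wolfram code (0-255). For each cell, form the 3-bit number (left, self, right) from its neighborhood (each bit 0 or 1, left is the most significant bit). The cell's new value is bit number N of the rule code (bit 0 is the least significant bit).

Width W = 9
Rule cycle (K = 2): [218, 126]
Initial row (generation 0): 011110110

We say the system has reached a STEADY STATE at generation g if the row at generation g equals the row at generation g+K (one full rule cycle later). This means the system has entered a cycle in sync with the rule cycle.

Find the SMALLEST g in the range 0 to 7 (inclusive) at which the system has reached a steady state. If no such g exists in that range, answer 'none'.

Gen 0: 011110110
Gen 1 (rule 218): 111110111
Gen 2 (rule 126): 100011101
Gen 3 (rule 218): 010111100
Gen 4 (rule 126): 111100110
Gen 5 (rule 218): 111111111
Gen 6 (rule 126): 100000001
Gen 7 (rule 218): 010000010
Gen 8 (rule 126): 111000111
Gen 9 (rule 218): 111101111

Answer: none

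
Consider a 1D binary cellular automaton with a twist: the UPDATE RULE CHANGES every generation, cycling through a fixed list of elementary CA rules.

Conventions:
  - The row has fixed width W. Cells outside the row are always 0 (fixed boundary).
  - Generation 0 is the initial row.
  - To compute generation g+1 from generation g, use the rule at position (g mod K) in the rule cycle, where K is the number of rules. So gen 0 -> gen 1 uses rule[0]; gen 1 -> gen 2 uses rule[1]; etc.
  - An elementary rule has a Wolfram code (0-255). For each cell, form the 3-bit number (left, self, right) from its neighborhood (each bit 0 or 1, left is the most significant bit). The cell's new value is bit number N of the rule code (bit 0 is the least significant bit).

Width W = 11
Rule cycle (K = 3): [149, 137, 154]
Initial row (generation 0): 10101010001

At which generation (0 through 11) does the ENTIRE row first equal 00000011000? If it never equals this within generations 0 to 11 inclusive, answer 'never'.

Answer: 2

Derivation:
Gen 0: 10101010001
Gen 1 (rule 149): 10101011101
Gen 2 (rule 137): 00000011000
Gen 3 (rule 154): 00000110100
Gen 4 (rule 149): 11110000111
Gen 5 (rule 137): 11100110110
Gen 6 (rule 154): 11011100101
Gen 7 (rule 149): 00001010101
Gen 8 (rule 137): 11100000000
Gen 9 (rule 154): 11010000000
Gen 10 (rule 149): 00011111111
Gen 11 (rule 137): 11011111110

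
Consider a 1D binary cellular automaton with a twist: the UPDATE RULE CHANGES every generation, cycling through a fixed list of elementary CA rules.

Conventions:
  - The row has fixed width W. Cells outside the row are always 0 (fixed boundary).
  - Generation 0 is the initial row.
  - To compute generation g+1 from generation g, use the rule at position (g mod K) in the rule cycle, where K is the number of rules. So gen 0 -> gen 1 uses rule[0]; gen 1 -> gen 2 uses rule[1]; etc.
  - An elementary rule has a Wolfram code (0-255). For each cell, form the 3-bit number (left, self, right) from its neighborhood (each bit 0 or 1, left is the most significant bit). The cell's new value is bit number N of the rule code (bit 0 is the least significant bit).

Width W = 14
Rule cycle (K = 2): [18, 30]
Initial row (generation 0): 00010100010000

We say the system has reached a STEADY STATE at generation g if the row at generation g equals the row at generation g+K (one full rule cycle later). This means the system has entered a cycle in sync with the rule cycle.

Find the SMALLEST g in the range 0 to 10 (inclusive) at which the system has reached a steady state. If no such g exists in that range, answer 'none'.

Answer: 9

Derivation:
Gen 0: 00010100010000
Gen 1 (rule 18): 00100010101000
Gen 2 (rule 30): 01110110101100
Gen 3 (rule 18): 10000000000010
Gen 4 (rule 30): 11000000000111
Gen 5 (rule 18): 00100000001000
Gen 6 (rule 30): 01110000011100
Gen 7 (rule 18): 10001000100010
Gen 8 (rule 30): 11011101110111
Gen 9 (rule 18): 00000000000000
Gen 10 (rule 30): 00000000000000
Gen 11 (rule 18): 00000000000000
Gen 12 (rule 30): 00000000000000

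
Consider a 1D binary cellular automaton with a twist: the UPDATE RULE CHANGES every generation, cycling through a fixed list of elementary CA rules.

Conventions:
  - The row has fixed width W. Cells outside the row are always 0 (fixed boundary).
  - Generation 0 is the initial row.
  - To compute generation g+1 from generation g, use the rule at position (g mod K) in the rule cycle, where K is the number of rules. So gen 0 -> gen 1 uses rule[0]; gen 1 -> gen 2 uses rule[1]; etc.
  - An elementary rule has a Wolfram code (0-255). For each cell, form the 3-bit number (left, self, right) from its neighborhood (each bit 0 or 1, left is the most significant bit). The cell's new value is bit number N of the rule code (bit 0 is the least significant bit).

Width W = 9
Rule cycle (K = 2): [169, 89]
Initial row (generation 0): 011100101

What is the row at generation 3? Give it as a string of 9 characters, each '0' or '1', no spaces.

Gen 0: 011100101
Gen 1 (rule 169): 011000010
Gen 2 (rule 89): 011111001
Gen 3 (rule 169): 011110000

Answer: 011110000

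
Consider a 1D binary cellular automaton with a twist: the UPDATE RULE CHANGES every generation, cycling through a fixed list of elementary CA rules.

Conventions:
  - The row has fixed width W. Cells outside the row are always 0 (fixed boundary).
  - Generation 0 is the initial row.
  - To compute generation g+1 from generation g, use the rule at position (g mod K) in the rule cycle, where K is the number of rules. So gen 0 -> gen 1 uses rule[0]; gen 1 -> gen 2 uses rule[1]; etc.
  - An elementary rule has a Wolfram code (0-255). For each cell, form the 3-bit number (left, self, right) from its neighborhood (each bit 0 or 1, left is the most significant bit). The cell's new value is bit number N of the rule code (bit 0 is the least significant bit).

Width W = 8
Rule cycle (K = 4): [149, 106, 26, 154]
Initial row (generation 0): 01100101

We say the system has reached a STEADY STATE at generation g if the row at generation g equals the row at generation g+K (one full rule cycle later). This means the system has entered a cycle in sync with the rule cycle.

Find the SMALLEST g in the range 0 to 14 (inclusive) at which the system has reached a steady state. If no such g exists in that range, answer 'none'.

Answer: 9

Derivation:
Gen 0: 01100101
Gen 1 (rule 149): 00010101
Gen 2 (rule 106): 00101010
Gen 3 (rule 26): 01000001
Gen 4 (rule 154): 10100010
Gen 5 (rule 149): 10111011
Gen 6 (rule 106): 01101111
Gen 7 (rule 26): 11001000
Gen 8 (rule 154): 10110100
Gen 9 (rule 149): 10000111
Gen 10 (rule 106): 00001101
Gen 11 (rule 26): 00011000
Gen 12 (rule 154): 00110100
Gen 13 (rule 149): 10000111
Gen 14 (rule 106): 00001101
Gen 15 (rule 26): 00011000
Gen 16 (rule 154): 00110100
Gen 17 (rule 149): 10000111
Gen 18 (rule 106): 00001101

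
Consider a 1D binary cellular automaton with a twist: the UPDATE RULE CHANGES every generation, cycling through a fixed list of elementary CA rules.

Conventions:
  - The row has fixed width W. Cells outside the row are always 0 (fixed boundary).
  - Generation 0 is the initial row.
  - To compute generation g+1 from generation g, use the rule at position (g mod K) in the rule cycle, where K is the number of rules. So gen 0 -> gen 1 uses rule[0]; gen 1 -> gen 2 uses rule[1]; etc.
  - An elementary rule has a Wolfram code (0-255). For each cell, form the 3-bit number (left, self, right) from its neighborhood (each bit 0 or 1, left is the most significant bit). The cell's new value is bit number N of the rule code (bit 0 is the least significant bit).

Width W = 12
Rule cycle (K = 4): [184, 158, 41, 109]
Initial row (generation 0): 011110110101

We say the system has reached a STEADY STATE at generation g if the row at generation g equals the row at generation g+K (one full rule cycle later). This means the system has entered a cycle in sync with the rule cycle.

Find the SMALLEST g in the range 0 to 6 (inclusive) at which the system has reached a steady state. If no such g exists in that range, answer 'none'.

Gen 0: 011110110101
Gen 1 (rule 184): 011101101010
Gen 2 (rule 158): 111001001011
Gen 3 (rule 41): 100000000110
Gen 4 (rule 109): 101111110110
Gen 5 (rule 184): 011111101101
Gen 6 (rule 158): 111111001001
Gen 7 (rule 41): 100000000000
Gen 8 (rule 109): 101111111111
Gen 9 (rule 184): 011111111110
Gen 10 (rule 158): 111111111101

Answer: none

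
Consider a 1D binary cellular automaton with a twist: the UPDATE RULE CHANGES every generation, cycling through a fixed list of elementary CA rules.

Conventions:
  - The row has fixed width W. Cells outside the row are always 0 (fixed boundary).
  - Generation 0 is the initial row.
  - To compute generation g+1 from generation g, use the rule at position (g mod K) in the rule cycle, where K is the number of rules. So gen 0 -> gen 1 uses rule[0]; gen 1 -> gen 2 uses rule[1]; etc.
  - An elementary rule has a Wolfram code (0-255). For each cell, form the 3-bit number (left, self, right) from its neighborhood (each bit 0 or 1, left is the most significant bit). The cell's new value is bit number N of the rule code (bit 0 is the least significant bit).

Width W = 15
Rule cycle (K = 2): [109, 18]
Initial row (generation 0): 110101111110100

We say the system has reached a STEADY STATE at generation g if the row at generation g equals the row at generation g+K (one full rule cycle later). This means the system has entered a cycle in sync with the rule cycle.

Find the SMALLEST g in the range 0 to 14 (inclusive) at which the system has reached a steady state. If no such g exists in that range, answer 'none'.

Gen 0: 110101111110100
Gen 1 (rule 109): 111111000011101
Gen 2 (rule 18): 000000100100000
Gen 3 (rule 109): 111110100101111
Gen 4 (rule 18): 000000011000000
Gen 5 (rule 109): 111111011011111
Gen 6 (rule 18): 000000000000000
Gen 7 (rule 109): 111111111111111
Gen 8 (rule 18): 000000000000000
Gen 9 (rule 109): 111111111111111
Gen 10 (rule 18): 000000000000000
Gen 11 (rule 109): 111111111111111
Gen 12 (rule 18): 000000000000000
Gen 13 (rule 109): 111111111111111
Gen 14 (rule 18): 000000000000000
Gen 15 (rule 109): 111111111111111
Gen 16 (rule 18): 000000000000000

Answer: 6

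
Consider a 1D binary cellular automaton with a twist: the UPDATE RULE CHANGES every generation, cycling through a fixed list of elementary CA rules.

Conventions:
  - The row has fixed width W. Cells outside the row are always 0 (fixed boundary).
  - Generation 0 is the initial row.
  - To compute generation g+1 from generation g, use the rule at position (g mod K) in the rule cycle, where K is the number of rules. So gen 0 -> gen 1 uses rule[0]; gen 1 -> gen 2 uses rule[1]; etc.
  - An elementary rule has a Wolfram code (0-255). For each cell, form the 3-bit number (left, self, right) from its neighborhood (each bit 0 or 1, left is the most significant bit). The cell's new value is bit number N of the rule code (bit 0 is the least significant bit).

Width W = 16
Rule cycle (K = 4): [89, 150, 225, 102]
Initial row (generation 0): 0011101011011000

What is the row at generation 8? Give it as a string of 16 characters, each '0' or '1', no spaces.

Answer: 1011011000001011

Derivation:
Gen 0: 0011101011011000
Gen 1 (rule 89): 1010100011011111
Gen 2 (rule 150): 1010110100001110
Gen 3 (rule 225): 0101011001100110
Gen 4 (rule 102): 1111101010101010
Gen 5 (rule 89): 1000100000000001
Gen 6 (rule 150): 1101110000000011
Gen 7 (rule 225): 0110110111111001
Gen 8 (rule 102): 1011011000001011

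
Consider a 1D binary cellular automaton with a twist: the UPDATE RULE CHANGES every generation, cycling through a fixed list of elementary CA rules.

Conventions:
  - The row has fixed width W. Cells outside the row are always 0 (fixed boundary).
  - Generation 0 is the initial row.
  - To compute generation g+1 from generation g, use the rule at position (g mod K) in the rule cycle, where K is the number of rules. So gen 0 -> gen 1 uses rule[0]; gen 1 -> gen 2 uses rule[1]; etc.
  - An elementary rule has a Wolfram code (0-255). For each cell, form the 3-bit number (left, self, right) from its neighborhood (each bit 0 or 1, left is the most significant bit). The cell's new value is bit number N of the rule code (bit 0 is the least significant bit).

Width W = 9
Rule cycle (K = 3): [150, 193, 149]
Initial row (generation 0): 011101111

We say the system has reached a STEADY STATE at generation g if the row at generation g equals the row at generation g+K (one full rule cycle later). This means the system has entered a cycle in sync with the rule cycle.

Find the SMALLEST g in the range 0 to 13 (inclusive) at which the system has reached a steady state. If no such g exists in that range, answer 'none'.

Answer: none

Derivation:
Gen 0: 011101111
Gen 1 (rule 150): 101000110
Gen 2 (rule 193): 000010010
Gen 3 (rule 149): 111011011
Gen 4 (rule 150): 010000000
Gen 5 (rule 193): 000111111
Gen 6 (rule 149): 110011110
Gen 7 (rule 150): 001101101
Gen 8 (rule 193): 100100100
Gen 9 (rule 149): 110110111
Gen 10 (rule 150): 000000010
Gen 11 (rule 193): 111111000
Gen 12 (rule 149): 011110111
Gen 13 (rule 150): 101100010
Gen 14 (rule 193): 000101000
Gen 15 (rule 149): 110101111
Gen 16 (rule 150): 000100110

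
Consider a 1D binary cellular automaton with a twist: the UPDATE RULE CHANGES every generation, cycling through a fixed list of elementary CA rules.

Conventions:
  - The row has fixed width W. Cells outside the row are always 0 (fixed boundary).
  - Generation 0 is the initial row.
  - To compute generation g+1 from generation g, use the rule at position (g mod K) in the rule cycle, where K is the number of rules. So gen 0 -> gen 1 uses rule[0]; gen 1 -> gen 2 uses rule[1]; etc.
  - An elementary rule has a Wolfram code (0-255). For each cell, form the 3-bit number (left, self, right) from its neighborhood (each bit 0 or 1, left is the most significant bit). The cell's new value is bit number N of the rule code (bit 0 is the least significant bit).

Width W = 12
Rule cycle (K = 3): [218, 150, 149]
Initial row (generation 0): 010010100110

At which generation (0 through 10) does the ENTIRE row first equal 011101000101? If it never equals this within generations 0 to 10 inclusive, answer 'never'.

Answer: never

Derivation:
Gen 0: 010010100110
Gen 1 (rule 218): 101100011111
Gen 2 (rule 150): 100010101110
Gen 3 (rule 149): 111010100101
Gen 4 (rule 218): 111000011000
Gen 5 (rule 150): 010100100100
Gen 6 (rule 149): 010110110111
Gen 7 (rule 218): 100110110111
Gen 8 (rule 150): 111000000010
Gen 9 (rule 149): 010111111011
Gen 10 (rule 218): 100111111011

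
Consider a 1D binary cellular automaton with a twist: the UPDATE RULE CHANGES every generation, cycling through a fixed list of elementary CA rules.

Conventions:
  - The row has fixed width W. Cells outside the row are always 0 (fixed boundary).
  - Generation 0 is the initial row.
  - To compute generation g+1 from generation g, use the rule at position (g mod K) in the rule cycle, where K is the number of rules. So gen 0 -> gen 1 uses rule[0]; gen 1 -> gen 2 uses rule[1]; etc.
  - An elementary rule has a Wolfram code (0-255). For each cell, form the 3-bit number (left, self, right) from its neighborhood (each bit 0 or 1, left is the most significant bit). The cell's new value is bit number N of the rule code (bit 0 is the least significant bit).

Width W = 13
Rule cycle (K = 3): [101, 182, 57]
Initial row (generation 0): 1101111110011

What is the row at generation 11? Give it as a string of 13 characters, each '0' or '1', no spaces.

Gen 0: 1101111110011
Gen 1 (rule 101): 0110000010001
Gen 2 (rule 182): 1001000111011
Gen 3 (rule 57): 0100110100110
Gen 4 (rule 101): 0100011100010
Gen 5 (rule 182): 1110101010111
Gen 6 (rule 57): 1001010101100
Gen 7 (rule 101): 1001111110101
Gen 8 (rule 182): 1110111101111
Gen 9 (rule 57): 1001100011000
Gen 10 (rule 101): 1000101001011
Gen 11 (rule 182): 1101111111100

Answer: 1101111111100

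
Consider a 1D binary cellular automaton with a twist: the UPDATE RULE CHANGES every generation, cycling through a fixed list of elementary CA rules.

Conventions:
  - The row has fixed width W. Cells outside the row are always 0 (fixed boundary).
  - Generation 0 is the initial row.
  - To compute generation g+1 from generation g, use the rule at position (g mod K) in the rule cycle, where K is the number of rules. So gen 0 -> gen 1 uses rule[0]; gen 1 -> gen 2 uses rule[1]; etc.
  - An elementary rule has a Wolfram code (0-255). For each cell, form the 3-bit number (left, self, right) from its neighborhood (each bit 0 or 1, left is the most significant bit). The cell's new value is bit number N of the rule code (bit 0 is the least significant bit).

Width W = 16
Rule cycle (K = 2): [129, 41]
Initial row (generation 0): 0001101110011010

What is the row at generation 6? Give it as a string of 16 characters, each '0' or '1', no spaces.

Answer: 0000100000101000

Derivation:
Gen 0: 0001101110011010
Gen 1 (rule 129): 1100000100000000
Gen 2 (rule 41): 1001110001111111
Gen 3 (rule 129): 0000100100111110
Gen 4 (rule 41): 1110000000100000
Gen 5 (rule 129): 0100111110001111
Gen 6 (rule 41): 0000100000101000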